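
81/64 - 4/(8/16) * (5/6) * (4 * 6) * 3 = -30639/64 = -478.73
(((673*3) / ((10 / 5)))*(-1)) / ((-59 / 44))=752.85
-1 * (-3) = 3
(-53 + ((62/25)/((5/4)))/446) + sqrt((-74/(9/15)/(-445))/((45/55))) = -52.41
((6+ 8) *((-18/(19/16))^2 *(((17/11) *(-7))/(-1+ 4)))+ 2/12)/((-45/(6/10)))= 276365437/1786950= 154.66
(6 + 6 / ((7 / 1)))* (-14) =-96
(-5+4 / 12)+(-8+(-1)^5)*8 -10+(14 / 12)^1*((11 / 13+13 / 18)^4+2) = -1390111198169 / 17989317216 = -77.27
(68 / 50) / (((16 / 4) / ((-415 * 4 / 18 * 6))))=-188.13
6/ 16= 3/ 8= 0.38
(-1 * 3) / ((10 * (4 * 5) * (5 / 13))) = -39 / 1000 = -0.04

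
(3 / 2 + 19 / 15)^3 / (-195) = -571787 / 5265000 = -0.11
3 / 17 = 0.18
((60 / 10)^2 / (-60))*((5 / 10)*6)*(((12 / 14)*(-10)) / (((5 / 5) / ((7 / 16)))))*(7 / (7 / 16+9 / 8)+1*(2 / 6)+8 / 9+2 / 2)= 45.24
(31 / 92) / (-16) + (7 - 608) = -601.02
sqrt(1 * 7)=sqrt(7)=2.65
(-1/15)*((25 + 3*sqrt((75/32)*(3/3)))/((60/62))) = -2.04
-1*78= -78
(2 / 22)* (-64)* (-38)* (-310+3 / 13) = -9793664 / 143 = -68487.16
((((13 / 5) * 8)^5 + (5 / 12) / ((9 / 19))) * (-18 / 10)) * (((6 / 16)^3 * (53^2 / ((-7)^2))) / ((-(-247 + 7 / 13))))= -47982806000880439 / 558208000000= -85958.65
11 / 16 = 0.69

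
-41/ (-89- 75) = 1/ 4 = 0.25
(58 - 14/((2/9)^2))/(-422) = 451/844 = 0.53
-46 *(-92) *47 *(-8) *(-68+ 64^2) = -6409482496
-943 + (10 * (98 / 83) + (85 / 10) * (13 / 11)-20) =-1718535 / 1826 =-941.15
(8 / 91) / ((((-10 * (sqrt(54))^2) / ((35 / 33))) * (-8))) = 1 / 46332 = 0.00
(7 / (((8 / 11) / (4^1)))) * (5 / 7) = 55 / 2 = 27.50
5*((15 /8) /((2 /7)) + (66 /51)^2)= 190445 /4624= 41.19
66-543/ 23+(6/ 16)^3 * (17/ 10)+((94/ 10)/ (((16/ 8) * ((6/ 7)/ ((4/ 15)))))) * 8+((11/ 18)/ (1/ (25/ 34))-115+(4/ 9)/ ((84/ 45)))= -37920680449/ 630604800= -60.13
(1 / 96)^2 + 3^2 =9.00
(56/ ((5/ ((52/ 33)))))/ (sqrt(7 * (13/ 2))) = 32 * sqrt(182)/ 165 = 2.62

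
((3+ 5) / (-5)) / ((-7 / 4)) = 0.91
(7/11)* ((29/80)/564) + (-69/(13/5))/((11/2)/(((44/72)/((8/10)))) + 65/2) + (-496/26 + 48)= 72375422723/2561507520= 28.26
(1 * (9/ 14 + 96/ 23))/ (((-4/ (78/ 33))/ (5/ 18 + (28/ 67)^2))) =-22336327/ 17345496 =-1.29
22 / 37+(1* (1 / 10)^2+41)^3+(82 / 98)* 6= 125055404891713 / 1813000000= 68977.06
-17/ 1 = -17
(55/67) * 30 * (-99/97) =-163350/6499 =-25.13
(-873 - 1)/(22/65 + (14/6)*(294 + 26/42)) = -511290/402353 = -1.27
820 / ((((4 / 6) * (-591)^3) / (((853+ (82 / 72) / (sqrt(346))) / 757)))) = -349730 / 52087926249 - 8405 * sqrt(346) / 324403604678772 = -0.00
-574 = -574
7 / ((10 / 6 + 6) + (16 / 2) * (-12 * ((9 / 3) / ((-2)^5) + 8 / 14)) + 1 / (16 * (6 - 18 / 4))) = -1176 / 6409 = -0.18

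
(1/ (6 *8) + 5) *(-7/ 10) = -1687/ 480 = -3.51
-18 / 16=-9 / 8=-1.12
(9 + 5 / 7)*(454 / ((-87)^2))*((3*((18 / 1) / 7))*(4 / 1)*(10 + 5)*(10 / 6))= 18523200 / 41209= 449.49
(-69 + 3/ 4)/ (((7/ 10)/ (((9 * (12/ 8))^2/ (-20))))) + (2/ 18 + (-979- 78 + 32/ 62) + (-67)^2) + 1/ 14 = 270055679/ 62496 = 4321.17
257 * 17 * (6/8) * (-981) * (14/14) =-12857967/4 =-3214491.75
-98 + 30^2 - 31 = 771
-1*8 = -8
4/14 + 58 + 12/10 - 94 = -34.51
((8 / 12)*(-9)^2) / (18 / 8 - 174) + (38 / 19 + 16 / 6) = 2990 / 687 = 4.35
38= 38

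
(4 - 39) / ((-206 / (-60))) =-1050 / 103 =-10.19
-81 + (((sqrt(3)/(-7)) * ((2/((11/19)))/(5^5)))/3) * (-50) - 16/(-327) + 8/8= -26144/327 + 76 * sqrt(3)/28875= -79.95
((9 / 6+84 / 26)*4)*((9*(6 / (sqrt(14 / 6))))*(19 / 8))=63099*sqrt(21) / 182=1588.77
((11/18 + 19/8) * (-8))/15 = -43/27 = -1.59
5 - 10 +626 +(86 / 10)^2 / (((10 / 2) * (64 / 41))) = 5043809 / 8000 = 630.48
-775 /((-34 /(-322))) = -124775 /17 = -7339.71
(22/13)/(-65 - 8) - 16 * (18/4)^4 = -6226411/949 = -6561.02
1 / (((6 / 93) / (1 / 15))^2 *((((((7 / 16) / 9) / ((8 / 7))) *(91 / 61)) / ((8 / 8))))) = 1875872 / 111475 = 16.83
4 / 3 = 1.33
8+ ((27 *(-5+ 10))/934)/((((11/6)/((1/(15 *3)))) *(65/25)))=534293/66781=8.00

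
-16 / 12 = -4 / 3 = -1.33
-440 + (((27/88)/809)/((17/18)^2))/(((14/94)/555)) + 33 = -14597131183/36005354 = -405.42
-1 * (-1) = 1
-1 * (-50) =50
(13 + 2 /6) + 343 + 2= 1075 /3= 358.33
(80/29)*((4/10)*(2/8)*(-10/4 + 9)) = 52/29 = 1.79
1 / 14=0.07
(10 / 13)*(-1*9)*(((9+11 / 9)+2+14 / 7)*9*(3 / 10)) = -3456 / 13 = -265.85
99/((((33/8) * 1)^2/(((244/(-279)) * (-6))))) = 31232/1023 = 30.53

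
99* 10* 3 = 2970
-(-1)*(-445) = -445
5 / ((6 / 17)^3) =24565 / 216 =113.73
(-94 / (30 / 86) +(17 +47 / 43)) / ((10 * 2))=-40534 / 3225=-12.57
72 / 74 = 36 / 37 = 0.97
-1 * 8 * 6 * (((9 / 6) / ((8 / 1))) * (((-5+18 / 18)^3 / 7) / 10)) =288 / 35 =8.23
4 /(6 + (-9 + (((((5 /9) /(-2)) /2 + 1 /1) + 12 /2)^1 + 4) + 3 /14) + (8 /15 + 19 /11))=0.39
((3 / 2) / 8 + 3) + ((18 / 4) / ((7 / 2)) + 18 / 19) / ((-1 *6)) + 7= 20887 / 2128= 9.82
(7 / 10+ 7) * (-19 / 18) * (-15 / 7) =209 / 12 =17.42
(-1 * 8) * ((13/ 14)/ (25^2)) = -52/ 4375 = -0.01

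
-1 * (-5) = 5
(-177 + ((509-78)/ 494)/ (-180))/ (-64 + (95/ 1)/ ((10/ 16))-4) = -15739271/ 7469280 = -2.11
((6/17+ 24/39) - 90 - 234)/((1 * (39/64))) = -4568960/8619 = -530.10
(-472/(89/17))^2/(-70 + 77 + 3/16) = 1030153216/910915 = 1130.90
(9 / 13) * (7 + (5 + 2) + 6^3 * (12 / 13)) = 24966 / 169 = 147.73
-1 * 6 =-6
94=94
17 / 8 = 2.12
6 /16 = 3 /8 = 0.38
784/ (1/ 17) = 13328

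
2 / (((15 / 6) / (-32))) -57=-413 / 5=-82.60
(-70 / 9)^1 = -70 / 9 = -7.78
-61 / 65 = -0.94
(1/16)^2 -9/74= -1115/9472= -0.12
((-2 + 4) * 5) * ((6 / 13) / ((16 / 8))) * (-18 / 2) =-270 / 13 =-20.77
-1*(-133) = 133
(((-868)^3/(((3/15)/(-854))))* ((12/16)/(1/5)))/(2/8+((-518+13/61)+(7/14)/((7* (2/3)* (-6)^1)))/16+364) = 572342719788134400/18139627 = 31552066632.25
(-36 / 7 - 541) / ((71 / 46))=-175858 / 497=-353.84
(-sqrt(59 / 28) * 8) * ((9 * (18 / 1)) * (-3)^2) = -5832 * sqrt(413) / 7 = -16931.46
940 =940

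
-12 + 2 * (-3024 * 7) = -42348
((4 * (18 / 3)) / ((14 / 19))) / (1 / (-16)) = -3648 / 7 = -521.14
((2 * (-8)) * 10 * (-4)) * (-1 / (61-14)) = -640 / 47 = -13.62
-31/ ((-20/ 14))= 217/ 10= 21.70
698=698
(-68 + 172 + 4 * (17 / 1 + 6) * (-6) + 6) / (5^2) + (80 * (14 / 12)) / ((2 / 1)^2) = 424 / 75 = 5.65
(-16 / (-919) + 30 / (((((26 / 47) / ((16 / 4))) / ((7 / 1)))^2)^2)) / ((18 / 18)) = 5168212243867696 / 26247559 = 196902586.02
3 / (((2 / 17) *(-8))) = -51 / 16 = -3.19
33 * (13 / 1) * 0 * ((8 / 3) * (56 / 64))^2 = 0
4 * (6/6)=4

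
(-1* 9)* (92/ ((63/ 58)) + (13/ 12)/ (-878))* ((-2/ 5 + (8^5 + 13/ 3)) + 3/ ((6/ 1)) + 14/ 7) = -18425549460847/ 737520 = -24983118.37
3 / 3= 1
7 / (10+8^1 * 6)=7 / 58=0.12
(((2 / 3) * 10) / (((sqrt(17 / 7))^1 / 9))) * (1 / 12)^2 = 5 * sqrt(119) / 204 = 0.27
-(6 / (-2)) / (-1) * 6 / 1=-18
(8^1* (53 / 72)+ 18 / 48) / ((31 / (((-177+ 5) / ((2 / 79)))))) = -1532047 / 1116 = -1372.80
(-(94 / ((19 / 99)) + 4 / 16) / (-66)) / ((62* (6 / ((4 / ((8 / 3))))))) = 37243 / 1243968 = 0.03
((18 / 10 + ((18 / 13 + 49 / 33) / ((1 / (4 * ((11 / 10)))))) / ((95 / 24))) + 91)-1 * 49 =290161 / 6175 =46.99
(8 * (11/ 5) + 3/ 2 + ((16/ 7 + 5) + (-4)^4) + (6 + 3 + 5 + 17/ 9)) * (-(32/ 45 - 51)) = 425247119/ 28350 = 14999.90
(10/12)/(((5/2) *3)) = 1/9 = 0.11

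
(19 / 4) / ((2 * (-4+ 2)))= -1.19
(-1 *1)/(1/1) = -1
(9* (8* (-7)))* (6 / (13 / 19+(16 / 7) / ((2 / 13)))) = -134064 / 689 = -194.58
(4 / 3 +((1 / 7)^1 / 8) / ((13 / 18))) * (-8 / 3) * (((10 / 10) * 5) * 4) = -72.43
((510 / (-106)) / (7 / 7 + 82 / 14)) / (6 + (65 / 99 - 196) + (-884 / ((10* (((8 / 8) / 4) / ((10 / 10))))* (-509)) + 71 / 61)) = 537923925 / 143736088192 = 0.00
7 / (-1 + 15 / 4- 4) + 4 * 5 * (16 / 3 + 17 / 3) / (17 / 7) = 7224 / 85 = 84.99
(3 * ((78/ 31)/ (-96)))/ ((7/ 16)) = -0.18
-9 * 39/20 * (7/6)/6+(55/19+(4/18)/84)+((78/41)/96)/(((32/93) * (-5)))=-39699043/75382272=-0.53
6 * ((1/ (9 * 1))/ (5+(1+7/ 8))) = 16/ 165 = 0.10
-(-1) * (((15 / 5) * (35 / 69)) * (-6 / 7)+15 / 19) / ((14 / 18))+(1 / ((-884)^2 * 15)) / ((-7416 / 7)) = -176031560037413 / 265916317080960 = -0.66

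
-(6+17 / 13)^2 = -9025 / 169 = -53.40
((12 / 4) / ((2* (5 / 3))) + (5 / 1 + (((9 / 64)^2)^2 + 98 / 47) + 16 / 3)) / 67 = 0.20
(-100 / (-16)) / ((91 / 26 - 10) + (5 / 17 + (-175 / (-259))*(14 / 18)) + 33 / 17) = -1.67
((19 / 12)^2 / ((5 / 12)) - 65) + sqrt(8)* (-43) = -86* sqrt(2) - 3539 / 60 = -180.61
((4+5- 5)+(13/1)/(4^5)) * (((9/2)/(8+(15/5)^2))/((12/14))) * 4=86289/17408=4.96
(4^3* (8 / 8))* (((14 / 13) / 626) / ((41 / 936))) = 32256 / 12833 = 2.51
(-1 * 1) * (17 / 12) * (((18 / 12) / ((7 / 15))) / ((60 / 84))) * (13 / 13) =-51 / 8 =-6.38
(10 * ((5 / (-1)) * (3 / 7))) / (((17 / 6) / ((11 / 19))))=-9900 / 2261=-4.38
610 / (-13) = -610 / 13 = -46.92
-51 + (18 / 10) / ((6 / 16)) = -231 / 5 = -46.20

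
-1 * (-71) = 71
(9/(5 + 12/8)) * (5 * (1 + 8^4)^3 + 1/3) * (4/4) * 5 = 30946419302880/13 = 2380493792529.23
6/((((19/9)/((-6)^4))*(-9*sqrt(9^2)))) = -864/19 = -45.47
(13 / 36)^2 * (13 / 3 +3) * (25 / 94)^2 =1161875 / 17177184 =0.07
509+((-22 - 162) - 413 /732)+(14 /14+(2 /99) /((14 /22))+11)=5172179 /15372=336.47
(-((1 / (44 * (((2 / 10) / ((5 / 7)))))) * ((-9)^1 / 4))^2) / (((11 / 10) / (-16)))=253125 / 521752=0.49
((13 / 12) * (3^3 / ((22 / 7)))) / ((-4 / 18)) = -7371 / 176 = -41.88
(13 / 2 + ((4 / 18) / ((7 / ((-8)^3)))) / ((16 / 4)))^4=8882874001 / 252047376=35.24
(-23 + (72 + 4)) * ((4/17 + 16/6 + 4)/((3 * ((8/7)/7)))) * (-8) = -5974.80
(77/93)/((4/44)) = 847/93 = 9.11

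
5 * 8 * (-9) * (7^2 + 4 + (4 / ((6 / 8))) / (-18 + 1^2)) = -322440 / 17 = -18967.06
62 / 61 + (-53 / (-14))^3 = 9251625 / 167384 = 55.27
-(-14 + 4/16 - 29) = 171/4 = 42.75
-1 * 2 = -2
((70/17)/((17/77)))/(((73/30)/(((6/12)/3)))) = 26950/21097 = 1.28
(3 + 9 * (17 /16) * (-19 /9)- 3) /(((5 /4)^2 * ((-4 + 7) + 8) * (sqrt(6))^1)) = -323 * sqrt(6) /1650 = -0.48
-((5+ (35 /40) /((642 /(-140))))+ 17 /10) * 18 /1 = -125367 /1070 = -117.17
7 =7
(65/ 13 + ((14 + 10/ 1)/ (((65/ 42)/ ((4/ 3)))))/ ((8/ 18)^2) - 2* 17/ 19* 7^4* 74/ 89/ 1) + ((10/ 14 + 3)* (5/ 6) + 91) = -7775500381/ 2308215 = -3368.62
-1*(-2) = 2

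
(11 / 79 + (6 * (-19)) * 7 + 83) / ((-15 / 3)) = 56474 / 395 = 142.97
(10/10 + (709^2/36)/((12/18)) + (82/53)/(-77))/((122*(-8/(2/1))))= -2051537137/47796672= -42.92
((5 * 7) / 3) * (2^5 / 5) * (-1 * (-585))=43680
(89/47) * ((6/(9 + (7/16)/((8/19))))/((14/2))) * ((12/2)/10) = 205056/2113825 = 0.10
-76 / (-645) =76 / 645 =0.12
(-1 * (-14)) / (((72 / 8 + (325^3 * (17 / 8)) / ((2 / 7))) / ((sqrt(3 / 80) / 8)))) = 7 * sqrt(15) / 20425235095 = 0.00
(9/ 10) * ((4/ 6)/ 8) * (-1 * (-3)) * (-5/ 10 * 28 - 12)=-5.85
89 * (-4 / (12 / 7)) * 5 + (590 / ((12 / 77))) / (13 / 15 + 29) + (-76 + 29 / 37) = -14020337 / 14208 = -986.79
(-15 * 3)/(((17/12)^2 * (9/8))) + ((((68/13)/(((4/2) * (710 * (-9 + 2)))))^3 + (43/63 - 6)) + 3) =-1950947418998821463/87689902727597625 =-22.25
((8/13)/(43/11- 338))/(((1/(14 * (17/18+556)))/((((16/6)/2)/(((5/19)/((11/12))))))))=-7375192/110565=-66.70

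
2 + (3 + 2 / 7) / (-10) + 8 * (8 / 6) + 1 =2801 / 210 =13.34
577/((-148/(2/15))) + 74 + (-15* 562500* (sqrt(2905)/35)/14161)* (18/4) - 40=37163/1110 - 7593750* sqrt(2905)/99127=-4095.45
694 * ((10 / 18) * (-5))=-17350 / 9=-1927.78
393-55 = 338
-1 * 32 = -32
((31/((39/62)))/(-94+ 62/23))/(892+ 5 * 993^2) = -22103/201930060150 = -0.00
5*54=270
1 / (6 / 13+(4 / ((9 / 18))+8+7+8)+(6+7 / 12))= 156 / 5935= 0.03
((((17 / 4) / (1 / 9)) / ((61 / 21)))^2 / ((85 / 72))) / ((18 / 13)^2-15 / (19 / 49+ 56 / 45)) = -2018319849 / 99940570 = -20.20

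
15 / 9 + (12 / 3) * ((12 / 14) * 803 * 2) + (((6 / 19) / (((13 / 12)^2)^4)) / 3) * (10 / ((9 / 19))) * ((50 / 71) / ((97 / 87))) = 649897260266069509 / 117976686986067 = 5508.69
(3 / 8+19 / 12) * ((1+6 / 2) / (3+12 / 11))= 517 / 270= 1.91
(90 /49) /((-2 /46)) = -2070 /49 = -42.24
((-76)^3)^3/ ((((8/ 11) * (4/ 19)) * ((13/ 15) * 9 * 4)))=-690603303278704640/ 39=-17707777007146272.82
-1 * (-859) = 859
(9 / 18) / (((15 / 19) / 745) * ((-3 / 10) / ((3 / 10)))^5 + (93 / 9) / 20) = 84930 / 87581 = 0.97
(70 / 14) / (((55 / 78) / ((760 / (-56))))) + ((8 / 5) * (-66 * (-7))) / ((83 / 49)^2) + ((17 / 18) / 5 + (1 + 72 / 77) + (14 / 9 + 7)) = 8215070957 / 47740770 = 172.08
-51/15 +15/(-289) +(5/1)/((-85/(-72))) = 1132/1445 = 0.78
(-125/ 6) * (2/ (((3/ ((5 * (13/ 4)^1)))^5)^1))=-145036328125/ 746496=-194289.49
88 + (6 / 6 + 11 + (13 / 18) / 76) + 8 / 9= 138029 / 1368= 100.90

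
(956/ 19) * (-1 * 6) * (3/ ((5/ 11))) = -189288/ 95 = -1992.51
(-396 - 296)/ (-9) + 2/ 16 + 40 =8425/ 72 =117.01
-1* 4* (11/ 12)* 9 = -33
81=81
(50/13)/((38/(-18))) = -450/247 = -1.82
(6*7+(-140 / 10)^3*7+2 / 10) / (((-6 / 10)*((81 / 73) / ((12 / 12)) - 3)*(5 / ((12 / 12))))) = -2331839 / 690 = -3379.48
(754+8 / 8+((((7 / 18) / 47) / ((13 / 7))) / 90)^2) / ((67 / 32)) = 1479412884928802 / 4102676460675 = 360.60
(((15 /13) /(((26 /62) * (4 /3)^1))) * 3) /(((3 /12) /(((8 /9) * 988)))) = 282720 /13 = 21747.69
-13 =-13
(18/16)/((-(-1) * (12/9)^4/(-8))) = -729/256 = -2.85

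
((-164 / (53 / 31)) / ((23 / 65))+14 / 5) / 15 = -17.89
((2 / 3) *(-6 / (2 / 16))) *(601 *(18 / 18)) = -19232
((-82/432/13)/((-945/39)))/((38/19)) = 41/136080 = 0.00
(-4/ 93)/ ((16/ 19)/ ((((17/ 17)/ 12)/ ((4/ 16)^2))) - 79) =76/ 138477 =0.00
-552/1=-552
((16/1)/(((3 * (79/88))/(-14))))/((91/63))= -59136/1027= -57.58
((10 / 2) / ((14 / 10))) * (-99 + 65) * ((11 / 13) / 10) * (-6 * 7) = 431.54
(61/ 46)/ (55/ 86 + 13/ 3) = 7869/ 29509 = 0.27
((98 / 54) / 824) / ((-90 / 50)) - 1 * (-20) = 4004395 / 200232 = 20.00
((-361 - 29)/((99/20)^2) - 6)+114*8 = 2907902/3267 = 890.08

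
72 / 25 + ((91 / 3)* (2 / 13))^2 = 5548 / 225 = 24.66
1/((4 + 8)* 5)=1/60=0.02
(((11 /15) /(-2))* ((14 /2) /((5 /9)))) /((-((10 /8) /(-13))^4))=844491648 /15625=54047.47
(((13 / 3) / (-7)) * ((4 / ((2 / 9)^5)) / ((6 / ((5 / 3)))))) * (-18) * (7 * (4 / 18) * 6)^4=173365920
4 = 4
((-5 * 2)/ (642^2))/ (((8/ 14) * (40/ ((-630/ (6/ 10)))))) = 1225/ 1099104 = 0.00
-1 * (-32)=32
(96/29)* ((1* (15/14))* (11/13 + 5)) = 54720/2639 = 20.74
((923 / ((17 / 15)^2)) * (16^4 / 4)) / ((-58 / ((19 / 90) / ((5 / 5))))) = -359157760 / 8381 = -42853.81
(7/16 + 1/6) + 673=32333/48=673.60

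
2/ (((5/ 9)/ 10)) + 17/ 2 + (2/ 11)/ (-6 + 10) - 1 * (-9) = 589/ 11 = 53.55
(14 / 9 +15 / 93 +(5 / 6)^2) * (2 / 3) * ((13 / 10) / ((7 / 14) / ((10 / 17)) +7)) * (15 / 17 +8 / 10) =555841 / 1241085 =0.45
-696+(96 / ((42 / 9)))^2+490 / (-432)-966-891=-22553981 / 10584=-2130.95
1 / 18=0.06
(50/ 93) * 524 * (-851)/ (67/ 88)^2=-172661772800/ 417477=-413583.92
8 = 8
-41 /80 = -0.51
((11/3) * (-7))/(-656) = 0.04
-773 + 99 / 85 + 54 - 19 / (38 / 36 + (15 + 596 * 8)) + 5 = -5217701853 / 7319605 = -712.84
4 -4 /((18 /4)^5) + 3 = 413215 /59049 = 7.00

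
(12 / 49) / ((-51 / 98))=-0.47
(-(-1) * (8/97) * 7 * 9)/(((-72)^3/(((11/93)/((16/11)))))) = -847/748237824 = -0.00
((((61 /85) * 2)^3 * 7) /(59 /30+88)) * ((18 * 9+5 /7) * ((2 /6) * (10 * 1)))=486647264 /3900055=124.78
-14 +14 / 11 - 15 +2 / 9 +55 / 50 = -26141 / 990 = -26.41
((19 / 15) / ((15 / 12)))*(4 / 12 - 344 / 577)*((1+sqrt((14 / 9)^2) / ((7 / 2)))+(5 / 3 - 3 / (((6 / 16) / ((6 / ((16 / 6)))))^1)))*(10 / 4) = 463372 / 46737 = 9.91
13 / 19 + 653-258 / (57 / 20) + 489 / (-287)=3061609 / 5453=561.45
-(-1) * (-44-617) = -661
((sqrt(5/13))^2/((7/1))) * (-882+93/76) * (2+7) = -3012255/6916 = -435.55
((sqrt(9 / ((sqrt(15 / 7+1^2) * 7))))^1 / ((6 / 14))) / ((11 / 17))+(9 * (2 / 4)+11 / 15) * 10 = 17 * 154^(3 / 4) / 242+157 / 3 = 55.40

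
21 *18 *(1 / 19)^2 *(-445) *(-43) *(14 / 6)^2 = 39379830 / 361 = 109085.40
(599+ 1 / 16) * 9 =86265 / 16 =5391.56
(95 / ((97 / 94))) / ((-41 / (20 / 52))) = -44650 / 51701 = -0.86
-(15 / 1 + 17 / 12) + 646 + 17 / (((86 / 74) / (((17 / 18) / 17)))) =975853 / 1548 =630.40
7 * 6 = 42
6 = 6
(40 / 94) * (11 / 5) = 0.94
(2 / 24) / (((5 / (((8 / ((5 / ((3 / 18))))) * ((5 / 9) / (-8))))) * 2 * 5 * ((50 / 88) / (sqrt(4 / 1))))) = -11 / 101250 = -0.00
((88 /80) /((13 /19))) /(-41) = -209 /5330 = -0.04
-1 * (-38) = 38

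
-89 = -89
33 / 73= 0.45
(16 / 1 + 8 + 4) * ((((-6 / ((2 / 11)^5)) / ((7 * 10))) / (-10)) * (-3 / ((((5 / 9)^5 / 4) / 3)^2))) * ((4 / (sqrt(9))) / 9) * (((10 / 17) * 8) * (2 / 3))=-86592348.96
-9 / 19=-0.47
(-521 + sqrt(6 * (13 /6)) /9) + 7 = -514 + sqrt(13) /9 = -513.60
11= 11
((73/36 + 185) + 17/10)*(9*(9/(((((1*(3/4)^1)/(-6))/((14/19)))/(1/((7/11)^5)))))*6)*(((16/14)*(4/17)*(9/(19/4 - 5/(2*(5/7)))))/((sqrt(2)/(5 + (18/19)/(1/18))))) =-40744029221862912*sqrt(2)/368373425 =-156419423.34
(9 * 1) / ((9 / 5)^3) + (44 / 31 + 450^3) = 228814882439 / 2511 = 91125002.96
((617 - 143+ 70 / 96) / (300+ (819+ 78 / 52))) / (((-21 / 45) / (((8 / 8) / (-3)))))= 113935 / 376488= 0.30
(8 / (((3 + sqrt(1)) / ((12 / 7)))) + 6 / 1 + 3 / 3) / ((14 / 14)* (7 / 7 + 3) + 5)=73 / 63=1.16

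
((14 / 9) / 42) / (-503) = -1 / 13581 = -0.00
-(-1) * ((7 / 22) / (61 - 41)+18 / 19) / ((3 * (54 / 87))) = 233537 / 451440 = 0.52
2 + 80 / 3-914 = -2656 / 3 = -885.33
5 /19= 0.26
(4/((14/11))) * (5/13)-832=-75602/91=-830.79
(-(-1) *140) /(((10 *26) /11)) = 5.92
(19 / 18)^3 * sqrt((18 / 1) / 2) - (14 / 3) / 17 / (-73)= 8521091 / 2412504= 3.53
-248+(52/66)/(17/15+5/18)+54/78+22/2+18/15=-21298254/90805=-234.55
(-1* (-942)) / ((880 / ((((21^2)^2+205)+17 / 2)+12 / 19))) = 696930693 / 3344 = 208412.29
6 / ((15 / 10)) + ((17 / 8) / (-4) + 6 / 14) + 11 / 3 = 5083 / 672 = 7.56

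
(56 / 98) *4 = 16 / 7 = 2.29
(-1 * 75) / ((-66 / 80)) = 90.91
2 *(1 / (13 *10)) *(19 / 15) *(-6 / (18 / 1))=-19 / 2925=-0.01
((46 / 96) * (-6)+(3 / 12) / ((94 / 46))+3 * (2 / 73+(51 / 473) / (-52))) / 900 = -150588479 / 50633325600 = -0.00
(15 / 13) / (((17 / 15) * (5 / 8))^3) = 207360 / 63869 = 3.25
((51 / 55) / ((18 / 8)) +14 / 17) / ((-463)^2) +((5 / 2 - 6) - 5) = -10222178833 / 1202610090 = -8.50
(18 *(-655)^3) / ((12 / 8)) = -3372136500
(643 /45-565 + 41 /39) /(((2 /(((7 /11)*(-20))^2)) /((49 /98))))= -315119980 /14157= -22258.95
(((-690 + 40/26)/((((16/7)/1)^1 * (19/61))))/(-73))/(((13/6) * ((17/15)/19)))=85987125/838916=102.50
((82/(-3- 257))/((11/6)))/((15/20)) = -164/715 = -0.23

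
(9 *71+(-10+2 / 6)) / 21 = 1888 / 63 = 29.97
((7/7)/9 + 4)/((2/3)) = 37/6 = 6.17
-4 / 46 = -2 / 23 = -0.09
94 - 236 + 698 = 556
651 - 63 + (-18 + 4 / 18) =5132 / 9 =570.22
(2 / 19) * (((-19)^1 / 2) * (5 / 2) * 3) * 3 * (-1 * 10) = 225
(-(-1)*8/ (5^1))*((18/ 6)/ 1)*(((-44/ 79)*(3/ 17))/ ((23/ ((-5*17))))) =3168/ 1817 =1.74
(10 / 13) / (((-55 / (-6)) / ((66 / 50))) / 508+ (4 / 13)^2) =1188720 / 167429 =7.10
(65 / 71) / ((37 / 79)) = 1.95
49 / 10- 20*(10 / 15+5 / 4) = -1003 / 30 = -33.43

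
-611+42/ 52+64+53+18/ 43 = -550921/ 1118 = -492.77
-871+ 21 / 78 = -22639 / 26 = -870.73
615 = 615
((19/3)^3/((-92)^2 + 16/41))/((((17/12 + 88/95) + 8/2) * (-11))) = -0.00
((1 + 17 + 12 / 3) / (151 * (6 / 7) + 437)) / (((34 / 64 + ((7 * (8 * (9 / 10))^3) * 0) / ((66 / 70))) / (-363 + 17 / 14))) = -356576 / 13481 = -26.45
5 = 5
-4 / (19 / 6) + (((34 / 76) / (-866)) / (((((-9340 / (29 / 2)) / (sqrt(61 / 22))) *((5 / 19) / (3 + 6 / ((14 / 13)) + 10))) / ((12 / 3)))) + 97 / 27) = 6409 *sqrt(1342) / 622809880 + 1195 / 513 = 2.33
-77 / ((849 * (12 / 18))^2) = -77 / 320356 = -0.00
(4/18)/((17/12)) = 8/51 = 0.16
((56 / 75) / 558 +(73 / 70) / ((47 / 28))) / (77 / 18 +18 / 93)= 1224652 / 8794875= 0.14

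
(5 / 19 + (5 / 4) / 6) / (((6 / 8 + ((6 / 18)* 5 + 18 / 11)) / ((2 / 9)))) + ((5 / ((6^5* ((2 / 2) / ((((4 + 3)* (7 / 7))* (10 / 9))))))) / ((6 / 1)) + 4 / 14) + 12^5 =743467879561049 / 2987826912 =248832.31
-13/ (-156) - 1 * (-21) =253/ 12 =21.08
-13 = -13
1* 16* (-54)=-864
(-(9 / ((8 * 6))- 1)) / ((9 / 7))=91 / 144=0.63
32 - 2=30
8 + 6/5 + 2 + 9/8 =493/40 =12.32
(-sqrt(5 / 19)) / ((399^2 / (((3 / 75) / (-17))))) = sqrt(95) / 1285548075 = 0.00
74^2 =5476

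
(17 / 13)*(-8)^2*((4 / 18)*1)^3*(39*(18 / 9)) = 17408 / 243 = 71.64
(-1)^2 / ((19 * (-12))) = -1 / 228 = -0.00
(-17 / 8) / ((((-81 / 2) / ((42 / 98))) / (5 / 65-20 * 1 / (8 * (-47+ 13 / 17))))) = 0.00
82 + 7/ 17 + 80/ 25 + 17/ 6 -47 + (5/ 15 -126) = -42953/ 510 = -84.22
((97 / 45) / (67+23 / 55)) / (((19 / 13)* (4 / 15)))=69355 / 845424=0.08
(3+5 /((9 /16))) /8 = 107 /72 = 1.49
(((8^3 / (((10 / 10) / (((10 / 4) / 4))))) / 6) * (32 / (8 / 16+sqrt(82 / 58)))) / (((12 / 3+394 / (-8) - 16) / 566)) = 134463488 / 19845 - 9273344 * sqrt(1189) / 19845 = -9337.31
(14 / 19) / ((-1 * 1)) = -14 / 19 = -0.74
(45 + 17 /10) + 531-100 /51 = 293627 /510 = 575.74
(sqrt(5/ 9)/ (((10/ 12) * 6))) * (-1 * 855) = -57 * sqrt(5) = -127.46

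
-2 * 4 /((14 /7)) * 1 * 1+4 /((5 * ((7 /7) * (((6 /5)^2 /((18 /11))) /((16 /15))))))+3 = -1 /33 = -0.03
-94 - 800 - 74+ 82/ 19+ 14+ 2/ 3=-54094/ 57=-949.02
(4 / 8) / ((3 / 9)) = 3 / 2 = 1.50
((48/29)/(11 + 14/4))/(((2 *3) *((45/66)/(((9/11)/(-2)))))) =-48/4205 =-0.01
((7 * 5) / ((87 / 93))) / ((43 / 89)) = 96565 / 1247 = 77.44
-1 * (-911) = 911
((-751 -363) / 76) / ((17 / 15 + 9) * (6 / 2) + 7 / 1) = -2785 / 7106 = -0.39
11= 11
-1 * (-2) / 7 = 2 / 7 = 0.29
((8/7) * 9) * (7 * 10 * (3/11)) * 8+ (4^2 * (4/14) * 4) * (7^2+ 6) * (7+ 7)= 172160/11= 15650.91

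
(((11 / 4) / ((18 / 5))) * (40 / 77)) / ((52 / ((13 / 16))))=25 / 4032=0.01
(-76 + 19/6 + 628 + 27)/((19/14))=24451/57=428.96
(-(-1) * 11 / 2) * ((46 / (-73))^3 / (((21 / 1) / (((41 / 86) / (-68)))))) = 5487317 / 11943599934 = 0.00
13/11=1.18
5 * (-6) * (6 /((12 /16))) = -240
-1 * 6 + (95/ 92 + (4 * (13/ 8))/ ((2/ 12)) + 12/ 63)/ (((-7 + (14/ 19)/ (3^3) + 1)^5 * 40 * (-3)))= -41738585005514762858793/ 6956481964225451786240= -6.00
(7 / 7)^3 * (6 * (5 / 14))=15 / 7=2.14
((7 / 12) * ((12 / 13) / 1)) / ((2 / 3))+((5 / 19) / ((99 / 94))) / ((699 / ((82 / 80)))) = 55247449 / 68370588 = 0.81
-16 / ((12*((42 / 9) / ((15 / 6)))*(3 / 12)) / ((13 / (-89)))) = 260 / 623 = 0.42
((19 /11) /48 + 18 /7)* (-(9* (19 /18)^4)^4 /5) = -2779709902551165192941797 /342051902860091719680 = -8126.57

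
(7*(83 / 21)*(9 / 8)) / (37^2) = 0.02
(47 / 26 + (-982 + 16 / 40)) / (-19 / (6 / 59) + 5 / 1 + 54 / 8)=764238 / 136565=5.60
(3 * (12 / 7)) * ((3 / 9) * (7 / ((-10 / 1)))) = -6 / 5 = -1.20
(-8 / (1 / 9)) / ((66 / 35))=-420 / 11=-38.18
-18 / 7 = -2.57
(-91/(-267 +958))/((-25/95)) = 1729/3455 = 0.50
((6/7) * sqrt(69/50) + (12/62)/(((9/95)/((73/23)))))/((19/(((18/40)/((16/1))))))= 27 * sqrt(138)/212800 + 219/22816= 0.01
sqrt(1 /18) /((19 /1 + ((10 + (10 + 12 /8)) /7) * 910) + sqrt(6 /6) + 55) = sqrt(2) /17220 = 0.00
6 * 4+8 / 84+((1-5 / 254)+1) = 139087 / 5334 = 26.08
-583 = -583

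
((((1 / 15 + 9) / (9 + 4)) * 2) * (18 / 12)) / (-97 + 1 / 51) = -3468 / 160745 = -0.02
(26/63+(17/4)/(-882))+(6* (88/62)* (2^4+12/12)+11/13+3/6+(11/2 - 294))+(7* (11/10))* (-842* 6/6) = -47099237903/7108920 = -6625.37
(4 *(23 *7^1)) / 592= 161 / 148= 1.09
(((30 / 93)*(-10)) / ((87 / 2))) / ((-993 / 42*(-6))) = -1400 / 2678121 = -0.00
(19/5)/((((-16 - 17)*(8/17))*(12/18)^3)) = -2907/3520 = -0.83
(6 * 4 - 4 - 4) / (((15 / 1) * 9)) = 16 / 135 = 0.12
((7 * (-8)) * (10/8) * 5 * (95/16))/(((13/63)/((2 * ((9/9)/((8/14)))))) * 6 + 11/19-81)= 46433625/1789024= 25.95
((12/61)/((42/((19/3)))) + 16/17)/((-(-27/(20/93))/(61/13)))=0.04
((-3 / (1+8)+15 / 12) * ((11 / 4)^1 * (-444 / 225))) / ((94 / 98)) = -219373 / 42300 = -5.19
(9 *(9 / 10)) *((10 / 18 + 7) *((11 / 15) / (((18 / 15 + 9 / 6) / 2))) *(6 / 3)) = 2992 / 45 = 66.49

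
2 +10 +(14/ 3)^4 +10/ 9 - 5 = 39073/ 81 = 482.38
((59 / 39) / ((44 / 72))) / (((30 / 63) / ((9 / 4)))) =33453 / 2860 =11.70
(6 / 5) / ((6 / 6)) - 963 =-4809 / 5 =-961.80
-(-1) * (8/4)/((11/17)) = 3.09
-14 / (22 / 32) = -20.36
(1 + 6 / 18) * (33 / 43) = 1.02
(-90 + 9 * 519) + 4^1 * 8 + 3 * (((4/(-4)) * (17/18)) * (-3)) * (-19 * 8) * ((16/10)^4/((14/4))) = 9597811/4375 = 2193.79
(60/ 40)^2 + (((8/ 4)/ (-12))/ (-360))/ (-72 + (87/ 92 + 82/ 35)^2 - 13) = 186911941777/ 83072204532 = 2.25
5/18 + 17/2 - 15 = -56/9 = -6.22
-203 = -203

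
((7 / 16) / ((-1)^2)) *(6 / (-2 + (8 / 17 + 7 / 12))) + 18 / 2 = 2403 / 386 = 6.23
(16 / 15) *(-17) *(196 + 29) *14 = -57120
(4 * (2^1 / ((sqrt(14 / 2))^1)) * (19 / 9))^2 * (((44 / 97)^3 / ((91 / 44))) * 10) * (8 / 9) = 6927680798720 / 423820699029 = 16.35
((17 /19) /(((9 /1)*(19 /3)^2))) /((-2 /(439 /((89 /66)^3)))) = -1072791324 /4835382371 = -0.22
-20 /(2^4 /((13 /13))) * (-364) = 455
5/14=0.36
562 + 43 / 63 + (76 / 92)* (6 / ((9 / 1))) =816125 / 1449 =563.23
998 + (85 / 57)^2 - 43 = 3110020 / 3249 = 957.22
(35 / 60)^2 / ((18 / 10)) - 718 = -930283 / 1296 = -717.81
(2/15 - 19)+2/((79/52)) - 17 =-40942/1185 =-34.55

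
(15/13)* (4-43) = -45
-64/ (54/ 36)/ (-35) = 128/ 105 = 1.22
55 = 55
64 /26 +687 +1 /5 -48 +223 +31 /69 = 3880022 /4485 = 865.11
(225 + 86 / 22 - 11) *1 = 2397 / 11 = 217.91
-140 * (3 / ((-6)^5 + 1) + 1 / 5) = -43456 / 1555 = -27.95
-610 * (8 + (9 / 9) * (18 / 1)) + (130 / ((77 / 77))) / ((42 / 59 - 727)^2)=-29122261615330 / 1836208201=-15860.00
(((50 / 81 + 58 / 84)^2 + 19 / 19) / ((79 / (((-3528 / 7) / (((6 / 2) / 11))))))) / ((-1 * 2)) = 38337695 / 1209411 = 31.70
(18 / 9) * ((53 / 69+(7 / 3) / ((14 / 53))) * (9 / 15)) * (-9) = -2385 / 23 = -103.70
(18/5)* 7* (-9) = -1134/5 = -226.80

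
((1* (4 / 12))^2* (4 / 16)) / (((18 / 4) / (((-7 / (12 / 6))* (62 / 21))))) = -0.06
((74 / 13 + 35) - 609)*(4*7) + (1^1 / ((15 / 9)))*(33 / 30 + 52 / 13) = -10341211 / 650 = -15909.56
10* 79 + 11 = 801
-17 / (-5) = 17 / 5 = 3.40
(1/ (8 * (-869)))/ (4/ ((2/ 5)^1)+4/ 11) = -1/ 72048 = -0.00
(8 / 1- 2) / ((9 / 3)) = 2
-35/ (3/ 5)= -175/ 3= -58.33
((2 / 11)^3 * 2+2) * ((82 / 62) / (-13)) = -8446 / 41261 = -0.20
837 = 837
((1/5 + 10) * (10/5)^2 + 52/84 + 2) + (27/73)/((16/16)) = 335642/7665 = 43.79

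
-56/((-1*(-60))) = -14/15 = -0.93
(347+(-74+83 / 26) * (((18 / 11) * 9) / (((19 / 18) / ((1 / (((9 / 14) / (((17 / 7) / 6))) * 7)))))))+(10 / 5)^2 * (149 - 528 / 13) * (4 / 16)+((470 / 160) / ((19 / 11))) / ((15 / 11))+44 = 268507801 / 652080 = 411.77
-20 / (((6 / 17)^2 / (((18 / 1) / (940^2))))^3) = -24137569 / 275947912422400000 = -0.00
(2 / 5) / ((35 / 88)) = 176 / 175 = 1.01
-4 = -4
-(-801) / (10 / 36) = 14418 / 5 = 2883.60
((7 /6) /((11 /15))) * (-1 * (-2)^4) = -280 /11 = -25.45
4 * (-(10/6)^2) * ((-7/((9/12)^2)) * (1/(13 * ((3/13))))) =11200/243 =46.09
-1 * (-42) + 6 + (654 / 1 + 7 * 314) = 2900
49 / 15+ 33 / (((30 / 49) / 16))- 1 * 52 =2441 / 3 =813.67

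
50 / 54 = 25 / 27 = 0.93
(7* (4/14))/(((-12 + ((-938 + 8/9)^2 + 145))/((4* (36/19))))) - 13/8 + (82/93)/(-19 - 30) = -80963089510979/49278284305656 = -1.64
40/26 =20/13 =1.54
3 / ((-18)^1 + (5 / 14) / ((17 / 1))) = -714 / 4279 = -0.17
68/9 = 7.56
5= 5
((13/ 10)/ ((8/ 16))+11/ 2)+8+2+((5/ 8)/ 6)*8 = 284/ 15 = 18.93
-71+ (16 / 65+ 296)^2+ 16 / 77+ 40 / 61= 1740225392617 / 19844825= 87691.65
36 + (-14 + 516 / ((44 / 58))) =7724 / 11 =702.18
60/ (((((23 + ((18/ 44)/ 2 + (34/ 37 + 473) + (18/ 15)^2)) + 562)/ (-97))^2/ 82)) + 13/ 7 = 26714316238668017/ 621070480298163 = 43.01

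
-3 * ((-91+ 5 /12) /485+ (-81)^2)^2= -1458012739348489 /11290800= -129132810.73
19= 19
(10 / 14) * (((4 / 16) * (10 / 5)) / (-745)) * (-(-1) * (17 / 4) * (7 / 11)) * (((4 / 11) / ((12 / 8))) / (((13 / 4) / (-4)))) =272 / 703131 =0.00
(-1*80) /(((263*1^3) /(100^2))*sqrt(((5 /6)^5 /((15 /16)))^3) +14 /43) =-38211933696491520 /155433750222887 +612581569344000*sqrt(2) /155433750222887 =-240.27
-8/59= -0.14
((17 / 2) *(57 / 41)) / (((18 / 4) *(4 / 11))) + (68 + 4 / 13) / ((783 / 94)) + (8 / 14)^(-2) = 41142853 / 2225808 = 18.48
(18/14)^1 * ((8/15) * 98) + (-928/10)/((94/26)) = 41.53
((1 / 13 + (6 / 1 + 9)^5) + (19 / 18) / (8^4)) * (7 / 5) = 1018967143565 / 958464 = 1063125.11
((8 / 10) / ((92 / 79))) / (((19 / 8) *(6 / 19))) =316 / 345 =0.92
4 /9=0.44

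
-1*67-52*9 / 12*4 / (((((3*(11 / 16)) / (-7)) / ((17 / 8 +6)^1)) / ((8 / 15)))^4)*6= -43790634.18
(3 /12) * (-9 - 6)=-15 /4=-3.75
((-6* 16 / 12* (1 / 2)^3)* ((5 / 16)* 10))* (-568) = 1775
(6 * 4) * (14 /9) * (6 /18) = 112 /9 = 12.44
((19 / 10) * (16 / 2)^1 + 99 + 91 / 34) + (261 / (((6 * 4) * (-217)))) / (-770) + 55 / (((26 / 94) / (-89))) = -5193525179789 / 295415120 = -17580.43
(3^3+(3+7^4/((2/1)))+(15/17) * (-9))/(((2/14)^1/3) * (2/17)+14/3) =290969/1112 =261.66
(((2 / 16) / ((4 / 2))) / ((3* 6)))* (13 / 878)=13 / 252864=0.00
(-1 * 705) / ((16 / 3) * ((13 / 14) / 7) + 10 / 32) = -1658160 / 2399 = -691.19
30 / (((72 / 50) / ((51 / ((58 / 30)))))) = 31875 / 58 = 549.57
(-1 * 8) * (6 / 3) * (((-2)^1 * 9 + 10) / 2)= 64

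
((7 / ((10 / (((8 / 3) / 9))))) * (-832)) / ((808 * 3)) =-2912 / 40905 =-0.07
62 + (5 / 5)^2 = 63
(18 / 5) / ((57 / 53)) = 318 / 95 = 3.35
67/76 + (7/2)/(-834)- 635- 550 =-18763607/15846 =-1184.12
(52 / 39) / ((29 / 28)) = 112 / 87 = 1.29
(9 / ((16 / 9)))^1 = 81 / 16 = 5.06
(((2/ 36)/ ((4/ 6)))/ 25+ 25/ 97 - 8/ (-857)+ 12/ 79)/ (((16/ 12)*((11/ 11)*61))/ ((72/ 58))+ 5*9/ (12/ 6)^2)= 7487957619/ 1361214514525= 0.01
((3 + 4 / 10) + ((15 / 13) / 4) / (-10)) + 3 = 3313 / 520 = 6.37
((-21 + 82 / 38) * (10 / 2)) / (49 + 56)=-358 / 399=-0.90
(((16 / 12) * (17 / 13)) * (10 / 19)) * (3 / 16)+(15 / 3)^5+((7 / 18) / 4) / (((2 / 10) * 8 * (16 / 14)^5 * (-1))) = 14569309664125 / 4661968896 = 3125.14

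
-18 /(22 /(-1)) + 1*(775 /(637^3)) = 2326282202 /2843223383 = 0.82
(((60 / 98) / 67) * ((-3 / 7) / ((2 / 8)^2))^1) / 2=-720 / 22981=-0.03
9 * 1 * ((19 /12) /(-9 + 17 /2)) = -57 /2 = -28.50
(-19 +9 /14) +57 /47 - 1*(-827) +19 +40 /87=47474989 /57246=829.32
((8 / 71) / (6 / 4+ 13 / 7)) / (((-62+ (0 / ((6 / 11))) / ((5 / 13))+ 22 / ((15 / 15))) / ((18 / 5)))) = -252 / 83425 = -0.00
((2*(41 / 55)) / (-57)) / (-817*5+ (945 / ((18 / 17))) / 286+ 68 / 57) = 4264 / 665233495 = 0.00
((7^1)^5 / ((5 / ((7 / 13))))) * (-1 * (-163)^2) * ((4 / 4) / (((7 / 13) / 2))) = -893090366 / 5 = -178618073.20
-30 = -30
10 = 10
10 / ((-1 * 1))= -10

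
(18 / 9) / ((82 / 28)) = 28 / 41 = 0.68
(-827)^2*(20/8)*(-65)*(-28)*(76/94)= 118251324100/47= 2515985619.15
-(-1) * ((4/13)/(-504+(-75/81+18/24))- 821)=-581155955/707863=-821.00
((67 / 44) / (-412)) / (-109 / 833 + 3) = -55811 / 43325920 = -0.00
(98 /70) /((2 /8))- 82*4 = -1612 /5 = -322.40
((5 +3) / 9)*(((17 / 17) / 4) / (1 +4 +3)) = 1 / 36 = 0.03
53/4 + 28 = 165/4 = 41.25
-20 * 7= -140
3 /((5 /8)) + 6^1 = 54 /5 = 10.80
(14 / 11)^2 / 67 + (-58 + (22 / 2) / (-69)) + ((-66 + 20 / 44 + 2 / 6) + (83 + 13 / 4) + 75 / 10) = -22075017 / 745844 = -29.60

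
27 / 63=3 / 7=0.43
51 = 51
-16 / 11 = -1.45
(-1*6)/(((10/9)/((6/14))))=-81/35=-2.31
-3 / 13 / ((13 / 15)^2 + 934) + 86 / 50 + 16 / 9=2151621814 / 615183075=3.50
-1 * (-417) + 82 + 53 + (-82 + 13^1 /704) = 330893 /704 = 470.02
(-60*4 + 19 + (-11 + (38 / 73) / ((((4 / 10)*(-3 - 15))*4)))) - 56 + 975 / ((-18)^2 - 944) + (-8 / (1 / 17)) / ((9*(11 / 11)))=-49646887 / 162936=-304.70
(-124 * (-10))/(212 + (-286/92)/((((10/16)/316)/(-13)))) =35650/593539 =0.06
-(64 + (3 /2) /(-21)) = -895 /14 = -63.93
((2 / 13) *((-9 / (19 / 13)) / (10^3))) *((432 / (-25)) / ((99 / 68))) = 7344 / 653125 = 0.01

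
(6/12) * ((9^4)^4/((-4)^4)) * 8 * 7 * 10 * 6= 194567119829443305/16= 12160444989340206.56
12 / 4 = 3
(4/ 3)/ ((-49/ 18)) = -24/ 49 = -0.49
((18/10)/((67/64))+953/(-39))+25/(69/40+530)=-22.67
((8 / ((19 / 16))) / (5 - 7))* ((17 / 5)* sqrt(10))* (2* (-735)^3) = 172802851200* sqrt(10) / 19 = 28760557682.27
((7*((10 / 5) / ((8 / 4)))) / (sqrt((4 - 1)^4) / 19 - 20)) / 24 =-19 / 1272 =-0.01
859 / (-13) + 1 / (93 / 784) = -69695 / 1209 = -57.65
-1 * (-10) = 10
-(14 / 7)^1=-2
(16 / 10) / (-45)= -8 / 225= -0.04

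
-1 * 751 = -751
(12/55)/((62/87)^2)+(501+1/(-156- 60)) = 5724608537/11416680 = 501.42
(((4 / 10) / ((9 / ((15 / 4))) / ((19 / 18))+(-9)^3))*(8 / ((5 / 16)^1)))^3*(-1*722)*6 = 166168191041536 / 13711097996096625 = 0.01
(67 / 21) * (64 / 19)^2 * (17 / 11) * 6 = 9330688 / 27797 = 335.67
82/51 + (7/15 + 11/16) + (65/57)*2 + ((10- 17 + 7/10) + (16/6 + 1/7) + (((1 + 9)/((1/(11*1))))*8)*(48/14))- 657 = 256310045/108528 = 2361.70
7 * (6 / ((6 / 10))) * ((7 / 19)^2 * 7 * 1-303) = -21143.49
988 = 988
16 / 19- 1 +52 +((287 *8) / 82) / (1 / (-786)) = -417167 / 19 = -21956.16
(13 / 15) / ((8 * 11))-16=-21107 / 1320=-15.99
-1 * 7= -7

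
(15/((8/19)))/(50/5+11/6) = 855/284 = 3.01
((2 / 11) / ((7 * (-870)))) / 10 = -1 / 334950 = -0.00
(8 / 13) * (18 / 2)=72 / 13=5.54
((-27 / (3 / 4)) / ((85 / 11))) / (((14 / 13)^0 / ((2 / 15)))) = -264 / 425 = -0.62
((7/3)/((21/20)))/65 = 4/117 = 0.03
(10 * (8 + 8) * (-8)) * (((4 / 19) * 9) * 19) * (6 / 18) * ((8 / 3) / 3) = -40960 / 3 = -13653.33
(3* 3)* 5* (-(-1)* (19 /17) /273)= 285 /1547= 0.18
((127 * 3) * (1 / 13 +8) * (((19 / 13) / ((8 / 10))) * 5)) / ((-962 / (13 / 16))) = -19002375 / 800384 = -23.74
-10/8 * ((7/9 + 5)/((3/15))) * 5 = -1625/9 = -180.56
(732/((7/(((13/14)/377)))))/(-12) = -61/2842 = -0.02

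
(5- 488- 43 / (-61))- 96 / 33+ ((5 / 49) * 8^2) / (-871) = -13895302108 / 28637609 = -485.21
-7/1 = -7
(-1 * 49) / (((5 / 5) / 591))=-28959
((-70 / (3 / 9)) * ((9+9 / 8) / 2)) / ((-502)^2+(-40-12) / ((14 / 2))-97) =-59535 / 14106376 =-0.00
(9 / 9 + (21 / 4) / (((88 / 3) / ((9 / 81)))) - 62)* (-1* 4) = 21465 / 88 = 243.92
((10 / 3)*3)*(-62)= -620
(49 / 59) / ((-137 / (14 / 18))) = -343 / 72747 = -0.00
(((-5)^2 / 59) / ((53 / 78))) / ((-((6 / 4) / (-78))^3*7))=274185600 / 21889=12526.18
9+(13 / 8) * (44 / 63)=1277 / 126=10.13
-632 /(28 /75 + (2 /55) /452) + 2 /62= -3652858777 /2158313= -1692.46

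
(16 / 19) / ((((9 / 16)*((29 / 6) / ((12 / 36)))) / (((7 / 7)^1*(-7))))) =-3584 / 4959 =-0.72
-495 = -495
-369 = -369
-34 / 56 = -17 / 28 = -0.61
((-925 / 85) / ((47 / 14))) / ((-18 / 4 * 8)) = 1295 / 14382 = 0.09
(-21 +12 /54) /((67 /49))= -15.20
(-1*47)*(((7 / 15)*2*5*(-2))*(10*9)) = 39480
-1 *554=-554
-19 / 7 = -2.71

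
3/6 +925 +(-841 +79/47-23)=5939/94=63.18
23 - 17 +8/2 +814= 824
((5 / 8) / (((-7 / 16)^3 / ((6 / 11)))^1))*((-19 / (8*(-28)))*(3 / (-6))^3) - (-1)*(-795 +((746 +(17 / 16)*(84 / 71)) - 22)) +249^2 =464529589807 / 7500724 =61931.30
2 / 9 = 0.22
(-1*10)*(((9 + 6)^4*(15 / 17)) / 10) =-44669.12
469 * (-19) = -8911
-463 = -463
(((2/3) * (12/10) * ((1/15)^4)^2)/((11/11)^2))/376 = 1/1204558593750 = 0.00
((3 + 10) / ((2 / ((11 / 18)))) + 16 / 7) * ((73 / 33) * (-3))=-115121 / 2772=-41.53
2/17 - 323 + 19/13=-71034/221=-321.42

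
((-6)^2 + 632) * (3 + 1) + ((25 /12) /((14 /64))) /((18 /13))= 506308 /189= 2678.88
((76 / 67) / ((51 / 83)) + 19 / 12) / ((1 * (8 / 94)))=2203031 / 54672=40.30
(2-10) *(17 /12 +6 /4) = -70 /3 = -23.33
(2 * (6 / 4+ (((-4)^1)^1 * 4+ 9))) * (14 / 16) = -77 / 8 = -9.62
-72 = -72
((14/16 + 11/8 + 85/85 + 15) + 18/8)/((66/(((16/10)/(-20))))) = -41/1650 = -0.02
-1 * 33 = -33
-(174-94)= -80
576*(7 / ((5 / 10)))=8064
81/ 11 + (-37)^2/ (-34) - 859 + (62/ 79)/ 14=-184453169/ 206822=-891.85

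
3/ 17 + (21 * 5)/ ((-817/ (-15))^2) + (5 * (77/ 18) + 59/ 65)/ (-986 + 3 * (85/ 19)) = 0.19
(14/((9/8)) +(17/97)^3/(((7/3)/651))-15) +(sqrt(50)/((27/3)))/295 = -8654936/8214057 +sqrt(2)/531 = -1.05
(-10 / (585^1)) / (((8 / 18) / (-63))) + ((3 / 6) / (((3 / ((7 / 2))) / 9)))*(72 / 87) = 5103 / 754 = 6.77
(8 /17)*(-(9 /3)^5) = -1944 /17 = -114.35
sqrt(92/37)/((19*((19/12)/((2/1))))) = 48*sqrt(851)/13357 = 0.10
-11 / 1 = -11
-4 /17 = -0.24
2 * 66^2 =8712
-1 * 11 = -11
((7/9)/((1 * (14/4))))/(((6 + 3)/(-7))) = -14/81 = -0.17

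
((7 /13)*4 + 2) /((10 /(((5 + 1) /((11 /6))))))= 1.36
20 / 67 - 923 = -61821 / 67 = -922.70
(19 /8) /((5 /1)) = 19 /40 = 0.48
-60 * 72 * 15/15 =-4320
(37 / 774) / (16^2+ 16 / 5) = 185 / 1003104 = 0.00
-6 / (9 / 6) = -4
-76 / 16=-19 / 4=-4.75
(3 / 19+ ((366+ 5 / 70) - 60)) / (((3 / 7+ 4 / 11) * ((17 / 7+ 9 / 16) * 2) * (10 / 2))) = 25088756 / 1941325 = 12.92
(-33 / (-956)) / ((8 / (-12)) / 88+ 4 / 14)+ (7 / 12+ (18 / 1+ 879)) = 661678609 / 737076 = 897.71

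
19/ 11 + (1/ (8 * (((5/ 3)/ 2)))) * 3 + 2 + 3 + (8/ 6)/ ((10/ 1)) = 965/ 132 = 7.31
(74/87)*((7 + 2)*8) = 1776/29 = 61.24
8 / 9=0.89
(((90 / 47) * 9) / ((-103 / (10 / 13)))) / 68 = -2025 / 1069861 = -0.00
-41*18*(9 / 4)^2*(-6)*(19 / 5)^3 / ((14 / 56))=615025953 / 125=4920207.62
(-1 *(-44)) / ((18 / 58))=1276 / 9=141.78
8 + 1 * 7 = 15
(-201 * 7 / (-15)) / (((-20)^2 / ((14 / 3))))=1.09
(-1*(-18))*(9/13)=162/13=12.46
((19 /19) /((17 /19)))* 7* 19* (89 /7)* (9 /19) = 15219 /17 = 895.24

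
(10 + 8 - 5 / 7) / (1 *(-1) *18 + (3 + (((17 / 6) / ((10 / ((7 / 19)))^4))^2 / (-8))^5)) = -3387597839578480259316288696711424113444890452025316200901016289280000000000000000000000000000000000000000 / 2939651017816036588662895150038839106708376012088084306567087454491055353082625825216484633987889738335143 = -1.15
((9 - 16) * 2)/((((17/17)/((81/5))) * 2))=-567/5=-113.40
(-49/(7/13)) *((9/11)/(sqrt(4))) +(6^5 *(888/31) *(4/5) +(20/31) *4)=19597729/110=178161.17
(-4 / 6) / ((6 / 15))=-5 / 3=-1.67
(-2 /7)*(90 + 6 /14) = -1266 /49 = -25.84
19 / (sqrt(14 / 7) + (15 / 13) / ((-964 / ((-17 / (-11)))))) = 667892940 / 38006282783 + 361060304176*sqrt(2) / 38006282783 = 13.45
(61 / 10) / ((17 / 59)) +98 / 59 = 229001 / 10030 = 22.83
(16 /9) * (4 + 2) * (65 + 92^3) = 24920096 /3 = 8306698.67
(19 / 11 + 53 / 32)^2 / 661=1418481 / 81900544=0.02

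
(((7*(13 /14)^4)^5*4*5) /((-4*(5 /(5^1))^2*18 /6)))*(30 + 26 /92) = -18909938956006395441606995 /98141244283328397312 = -192680.86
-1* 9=-9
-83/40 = -2.08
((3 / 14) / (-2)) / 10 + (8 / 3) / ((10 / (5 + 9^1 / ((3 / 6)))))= 5143 / 840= 6.12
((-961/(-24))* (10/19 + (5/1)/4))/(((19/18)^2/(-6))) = -10508535/27436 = -383.02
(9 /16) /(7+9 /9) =0.07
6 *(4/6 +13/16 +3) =215/8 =26.88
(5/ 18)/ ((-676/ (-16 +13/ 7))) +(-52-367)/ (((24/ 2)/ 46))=-45602119/ 28392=-1606.16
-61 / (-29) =61 / 29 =2.10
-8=-8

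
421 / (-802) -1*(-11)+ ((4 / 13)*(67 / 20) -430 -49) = -24370471 / 52130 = -467.49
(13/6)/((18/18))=13/6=2.17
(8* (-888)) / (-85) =7104 / 85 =83.58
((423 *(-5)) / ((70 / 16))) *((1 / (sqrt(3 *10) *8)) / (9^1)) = -47 *sqrt(30) / 210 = -1.23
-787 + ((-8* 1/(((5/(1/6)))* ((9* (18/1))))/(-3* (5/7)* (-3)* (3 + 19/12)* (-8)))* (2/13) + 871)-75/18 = 2080596403/26061750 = 79.83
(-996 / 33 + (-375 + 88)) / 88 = -3489 / 968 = -3.60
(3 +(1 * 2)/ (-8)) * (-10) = -55/ 2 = -27.50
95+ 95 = 190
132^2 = 17424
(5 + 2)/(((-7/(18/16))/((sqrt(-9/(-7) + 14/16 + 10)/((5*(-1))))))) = 0.78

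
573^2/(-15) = -109443/5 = -21888.60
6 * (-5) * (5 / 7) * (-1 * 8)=171.43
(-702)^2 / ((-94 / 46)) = -11334492 / 47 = -241159.40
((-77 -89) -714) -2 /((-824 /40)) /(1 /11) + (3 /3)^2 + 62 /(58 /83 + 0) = -2357364 /2987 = -789.21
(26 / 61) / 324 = 13 / 9882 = 0.00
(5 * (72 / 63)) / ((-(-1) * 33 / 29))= 1160 / 231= 5.02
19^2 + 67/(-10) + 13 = 3673/10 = 367.30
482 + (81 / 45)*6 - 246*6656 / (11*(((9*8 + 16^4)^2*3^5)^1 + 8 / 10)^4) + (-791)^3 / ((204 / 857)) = -4009991713122058752757404668034921379168380224780307810602777 / 1928694637917870506137029824660146210583447603578260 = -2079122134.88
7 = 7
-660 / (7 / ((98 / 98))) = -660 / 7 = -94.29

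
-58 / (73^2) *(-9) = 522 / 5329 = 0.10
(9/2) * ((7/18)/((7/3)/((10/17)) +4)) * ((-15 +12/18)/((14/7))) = -1.57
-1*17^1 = -17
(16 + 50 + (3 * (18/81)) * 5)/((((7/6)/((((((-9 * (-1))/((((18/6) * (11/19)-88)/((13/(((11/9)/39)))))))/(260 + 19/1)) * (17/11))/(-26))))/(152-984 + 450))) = -9008165088/43035223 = -209.32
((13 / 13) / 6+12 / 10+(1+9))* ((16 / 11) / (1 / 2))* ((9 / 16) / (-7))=-93 / 35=-2.66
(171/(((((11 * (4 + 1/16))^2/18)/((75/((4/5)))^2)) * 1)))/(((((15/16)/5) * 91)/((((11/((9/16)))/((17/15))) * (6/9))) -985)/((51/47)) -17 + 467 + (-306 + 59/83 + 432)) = -3001921689600000/73052688014449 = -41.09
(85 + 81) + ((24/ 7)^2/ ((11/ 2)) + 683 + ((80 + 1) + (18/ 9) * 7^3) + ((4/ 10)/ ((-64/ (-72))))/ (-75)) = 436086383/ 269500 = 1618.13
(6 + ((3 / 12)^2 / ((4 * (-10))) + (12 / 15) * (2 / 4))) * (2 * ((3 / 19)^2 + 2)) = 25.91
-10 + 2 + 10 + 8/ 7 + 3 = 43/ 7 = 6.14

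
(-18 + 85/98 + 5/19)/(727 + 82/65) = -2041715/88141494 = -0.02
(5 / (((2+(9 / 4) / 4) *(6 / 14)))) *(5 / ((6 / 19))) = 26600 / 369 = 72.09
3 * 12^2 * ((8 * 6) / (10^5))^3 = 1458 / 30517578125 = 0.00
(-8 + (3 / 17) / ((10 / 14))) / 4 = -659 / 340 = -1.94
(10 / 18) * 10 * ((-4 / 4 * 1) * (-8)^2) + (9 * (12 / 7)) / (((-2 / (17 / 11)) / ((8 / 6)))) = -257416 / 693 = -371.45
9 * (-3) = -27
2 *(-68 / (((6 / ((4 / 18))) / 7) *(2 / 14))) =-6664 / 27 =-246.81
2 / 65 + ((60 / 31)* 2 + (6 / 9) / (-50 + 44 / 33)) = 571911 / 147095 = 3.89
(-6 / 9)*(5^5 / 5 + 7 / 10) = -6257 / 15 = -417.13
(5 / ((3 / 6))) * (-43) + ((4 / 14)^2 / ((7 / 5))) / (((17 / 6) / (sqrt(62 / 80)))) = -430 + 6 * sqrt(310) / 5831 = -429.98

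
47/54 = 0.87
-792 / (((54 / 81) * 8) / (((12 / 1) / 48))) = -297 / 8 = -37.12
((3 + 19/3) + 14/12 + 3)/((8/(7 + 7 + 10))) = 81/2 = 40.50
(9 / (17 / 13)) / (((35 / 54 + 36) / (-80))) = -505440 / 33643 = -15.02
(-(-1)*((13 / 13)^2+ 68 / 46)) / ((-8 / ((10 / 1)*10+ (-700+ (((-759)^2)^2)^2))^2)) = -691422120967473522254583043274913948782424174537 / 184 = -3757728918301486533992299000000000000000000000.00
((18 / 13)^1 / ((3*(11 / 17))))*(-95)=-9690 / 143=-67.76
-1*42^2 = -1764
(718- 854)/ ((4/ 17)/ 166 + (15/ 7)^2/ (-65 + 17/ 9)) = 5340849472/ 2801611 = 1906.35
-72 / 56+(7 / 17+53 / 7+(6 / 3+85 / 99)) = 112580 / 11781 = 9.56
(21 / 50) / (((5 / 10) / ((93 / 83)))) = 1953 / 2075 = 0.94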